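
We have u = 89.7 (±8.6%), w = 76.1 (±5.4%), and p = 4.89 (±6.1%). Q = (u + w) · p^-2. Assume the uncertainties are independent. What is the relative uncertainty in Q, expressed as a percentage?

13.3%

Let h = u + w = 166. δh = √(δu² + δw²) = √(59.5 + 16.9) = 8.74, so δh/h = 0.0527.
Q is then a monomial in h, p:
δQ/Q = √((δh/h)² + (-2·δp/p)²) = √(0.00278 + 0.0149) = 0.133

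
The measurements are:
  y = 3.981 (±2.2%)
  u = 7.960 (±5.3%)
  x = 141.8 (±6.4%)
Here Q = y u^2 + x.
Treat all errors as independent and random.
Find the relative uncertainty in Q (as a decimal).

0.0730

Let p = y·u^2 = 252.2. δp/p = √((1·δy/y)² + (2·δu/u)²) = √(0.000484 + 0.0112) = 0.108, so δp = 27.3.
Q = p + x: δQ = √(δp² + δx²) = √(746 + 82.4) = 28.8
Q = 394.0, so δQ/Q = 28.8/394.0 = 0.0730.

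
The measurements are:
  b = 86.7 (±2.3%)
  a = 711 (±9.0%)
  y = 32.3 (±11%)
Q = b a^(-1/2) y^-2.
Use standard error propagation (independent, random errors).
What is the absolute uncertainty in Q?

0.000704

Relative error in a monomial: (δQ/Q)² = Σ (nᵢ · δxᵢ/xᵢ)².
  (1·δb/b)² = (1×0.0230)² = 0.000529;  (−½·δa/a)² = (-0.5×0.0900)² = 0.00202;  (-2·δy/y)² = (-2×0.110)² = 0.0484
δQ/Q = √(0.0510) = 0.226
Q = 0.00312, so δQ = 0.226 × 0.00312 = 0.000704.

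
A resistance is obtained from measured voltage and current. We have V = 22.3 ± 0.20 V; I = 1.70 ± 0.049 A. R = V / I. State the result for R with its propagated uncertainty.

Relative error in a monomial: (δR/R)² = Σ (nᵢ · δxᵢ/xᵢ)².
  (1·δV/V)² = (1×0.00897)² = 8.04e-05;  (-1·δI/I)² = (-1×0.0288)² = 0.000831
δR/R = √(0.000911) = 0.0302
R = 13.1 Ω, so δR = 0.0302 × 13.1 = 0.396 Ω.

13.1 ± 0.396 Ω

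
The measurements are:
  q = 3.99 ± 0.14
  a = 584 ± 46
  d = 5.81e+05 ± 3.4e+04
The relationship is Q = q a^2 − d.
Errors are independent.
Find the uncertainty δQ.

2.22e+05

Let p = q·a^2 = 1.36e+06. δp/p = √((1·δq/q)² + (2·δa/a)²) = √(0.00123 + 0.0248) = 0.161, so δp = 2.2e+05.
Q = p − d: δQ = √(δp² + δd²) = √(4.82e+10 + 1.16e+09) = 2.22e+05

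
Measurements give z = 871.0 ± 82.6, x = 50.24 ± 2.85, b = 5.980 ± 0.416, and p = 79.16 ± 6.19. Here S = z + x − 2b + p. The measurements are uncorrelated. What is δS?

Absolute uncertainties add in quadrature for a linear combination:
  (δz)² = 6820;  (δx)² = 8.12;  (2·δb)² = 0.692;  (δp)² = 38.3
δS = √(6870) = 82.9

82.9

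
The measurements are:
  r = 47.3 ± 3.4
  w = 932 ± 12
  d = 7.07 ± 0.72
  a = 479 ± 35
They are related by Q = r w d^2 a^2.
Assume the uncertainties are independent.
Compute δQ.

1.32e+11

Products/powers → add relative errors in quadrature, weighted by exponent:
  (1·δr/r)² = (1×0.0719)² = 0.00517;  (1·δw/w)² = (1×0.0129)² = 0.000166;  (2·δd/d)² = (2×0.102)² = 0.0415;  (2·δa/a)² = (2×0.0731)² = 0.0214
δQ/Q = √(0.0682) = 0.261
Q = 5.06e+11, so δQ = 0.261 × 5.06e+11 = 1.32e+11.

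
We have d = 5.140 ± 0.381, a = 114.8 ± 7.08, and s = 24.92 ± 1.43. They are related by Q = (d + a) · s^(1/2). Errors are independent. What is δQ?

Let u = d + a = 119.9. δu = √(δd² + δa²) = √(0.145 + 50.1) = 7.09, so δu/u = 0.0591.
Q is then a monomial in u, s:
δQ/Q = √((δu/u)² + (½·δs/s)²) = √(0.00349 + 0.000823) = 0.0657
Q = 598.7, so δQ = 0.0657 × 598.7 = 39.3.

39.3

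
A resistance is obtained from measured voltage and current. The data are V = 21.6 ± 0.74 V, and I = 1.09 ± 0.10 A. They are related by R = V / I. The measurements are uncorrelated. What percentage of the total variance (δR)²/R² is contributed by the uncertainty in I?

(δR/R)² = (1·δV/V)² + (-1·δI/I)²
  V term: (1×0.0343)² = 0.00117
  I term: (-1×0.0917)² = 0.00842
Total = 0.00959. Share from I = 0.00842/0.00959 = 0.878.

87.8%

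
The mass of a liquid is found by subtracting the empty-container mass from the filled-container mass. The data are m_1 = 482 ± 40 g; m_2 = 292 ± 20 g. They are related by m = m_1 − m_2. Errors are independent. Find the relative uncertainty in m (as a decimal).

Each term contributes (cᵢ δxᵢ)² to (δm)²:
  (δm_1)² = 1600;  (δm_2)² = 400
δm = √(2000) = 44.7 g
m = 190 g, so δm/m = 44.7/190 = 0.235.

0.235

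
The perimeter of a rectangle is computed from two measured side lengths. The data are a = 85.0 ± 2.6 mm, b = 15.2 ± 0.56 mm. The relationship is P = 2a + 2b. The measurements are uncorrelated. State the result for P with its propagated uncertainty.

200 ± 5.32 mm

Sums and differences: (δP)² = Σ (cᵢ δxᵢ)².
  (2·δa)² = 27.0;  (2·δb)² = 1.25
δP = √(28.3) = 5.32 mm
P = 200 mm.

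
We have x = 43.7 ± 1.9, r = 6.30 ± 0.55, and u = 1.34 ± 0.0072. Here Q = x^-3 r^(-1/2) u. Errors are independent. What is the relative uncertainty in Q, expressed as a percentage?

13.8%

Q is a product of powers, so relative uncertainties combine in quadrature:
  (-3·δx/x)² = (-3×0.0435)² = 0.0170;  (−½·δr/r)² = (-0.5×0.0873)² = 0.00191;  (1·δu/u)² = (1×0.00537)² = 2.89e-05
δQ/Q = √(0.0189) = 0.138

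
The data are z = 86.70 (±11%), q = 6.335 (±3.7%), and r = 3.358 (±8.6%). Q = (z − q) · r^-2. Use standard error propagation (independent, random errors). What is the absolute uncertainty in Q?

1.49

Let u = z − q = 80.37. δu = √(δz² + δq²) = √(91.0 + 0.0549) = 9.54, so δu/u = 0.119.
Q is then a monomial in u, r:
δQ/Q = √((δu/u)² + (-2·δr/r)²) = √(0.0141 + 0.0296) = 0.209
Q = 7.127, so δQ = 0.209 × 7.127 = 1.49.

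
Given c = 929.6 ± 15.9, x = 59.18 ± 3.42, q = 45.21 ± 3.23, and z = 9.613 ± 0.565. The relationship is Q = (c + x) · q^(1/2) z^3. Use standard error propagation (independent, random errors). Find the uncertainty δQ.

1.07e+06

Let u = c + x = 988.8. δu = √(δc² + δx²) = √(253 + 11.7) = 16.3, so δu/u = 0.0164.
Q is then a monomial in u, q, z:
δQ/Q = √((δu/u)² + (½·δq/q)² + (3·δz/z)²) = √(0.000271 + 0.00128 + 0.0311) = 0.181
Q = 5.906e+06, so δQ = 0.181 × 5.906e+06 = 1.07e+06.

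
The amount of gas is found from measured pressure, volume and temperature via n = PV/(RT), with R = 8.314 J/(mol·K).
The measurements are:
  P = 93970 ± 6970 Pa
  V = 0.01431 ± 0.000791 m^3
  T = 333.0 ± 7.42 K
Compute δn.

Each factor contributes (exponent × relative error)² to (δn/n)²:
  (1·δP/P)² = (1×0.0742)² = 0.00550;  (1·δV/V)² = (1×0.0553)² = 0.00306;  (-1·δT/T)² = (-1×0.0223)² = 0.000497
δn/n = √(0.00905) = 0.0951
n = 0.4857 mol, so δn = 0.0951 × 0.4857 = 0.0462 mol.

0.0462 mol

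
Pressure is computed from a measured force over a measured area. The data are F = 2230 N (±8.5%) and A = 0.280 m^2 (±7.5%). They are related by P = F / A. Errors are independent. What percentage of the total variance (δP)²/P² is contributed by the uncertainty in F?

(δP/P)² = (1·δF/F)² + (-1·δA/A)²
  F term: (1×0.0850)² = 0.00723
  A term: (-1×0.0750)² = 0.00562
Total = 0.0129. Share from F = 0.00723/0.0129 = 0.562.

56.2%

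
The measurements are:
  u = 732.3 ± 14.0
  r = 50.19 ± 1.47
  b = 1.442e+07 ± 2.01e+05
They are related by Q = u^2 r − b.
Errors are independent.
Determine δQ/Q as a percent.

Let p = u^2·r = 2.692e+07. δp/p = √((2·δu/u)² + (1·δr/r)²) = √(0.00146 + 0.000858) = 0.0482, so δp = 1.3e+06.
Q = p − b: δQ = √(δp² + δb²) = √(1.68e+12 + 4.04e+10) = 1.31e+06
Q = 1.25e+07, so δQ/Q = 1.31e+06/1.25e+07 = 0.105.

10.5%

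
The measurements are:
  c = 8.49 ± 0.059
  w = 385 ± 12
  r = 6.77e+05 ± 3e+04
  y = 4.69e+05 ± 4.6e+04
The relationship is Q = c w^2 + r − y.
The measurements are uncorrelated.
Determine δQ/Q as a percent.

6.56%

Let p = c·w^2 = 1.26e+06. δp/p = √((1·δc/c)² + (2·δw/w)²) = √(4.83e-05 + 0.00389) = 0.0627, so δp = 78900.
Q = p + r − y: δQ = √(δp² + δr² + δy²) = √(6.23e+09 + 9e+08 + 2.12e+09) = 96200
Q = 1.47e+06, so δQ/Q = 96200/1.47e+06 = 0.0656.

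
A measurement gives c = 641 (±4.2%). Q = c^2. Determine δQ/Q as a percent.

Since Q is a product/quotient, work with relative uncertainties:
  (2·δc/c)² = (2×0.0420)² = 0.00706
δQ/Q = √(0.00706) = 0.0840

8.40%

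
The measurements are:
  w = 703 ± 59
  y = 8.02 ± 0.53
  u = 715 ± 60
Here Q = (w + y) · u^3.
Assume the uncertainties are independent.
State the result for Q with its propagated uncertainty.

Let h = w + y = 711. δh = √(δw² + δy²) = √(3480 + 0.281) = 59.0, so δh/h = 0.0830.
Q is then a monomial in h, u:
δQ/Q = √((δh/h)² + (3·δu/u)²) = √(0.00689 + 0.0634) = 0.265
Q = 2.6e+11, so δQ = 0.265 × 2.6e+11 = 6.89e+10.

(2.60 ± 0.689) × 10^11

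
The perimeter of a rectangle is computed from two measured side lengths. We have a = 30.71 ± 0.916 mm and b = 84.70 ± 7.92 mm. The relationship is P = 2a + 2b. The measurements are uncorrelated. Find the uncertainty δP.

15.9 mm

Each term contributes (cᵢ δxᵢ)² to (δP)²:
  (2·δa)² = 3.36;  (2·δb)² = 251
δP = √(254) = 15.9 mm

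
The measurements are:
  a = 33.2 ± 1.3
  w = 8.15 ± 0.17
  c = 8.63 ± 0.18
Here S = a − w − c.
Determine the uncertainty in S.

1.32

S is a linear combination, so absolute uncertainties add in quadrature:
  (δa)² = 1.69;  (δw)² = 0.0289;  (δc)² = 0.0324
δS = √(1.75) = 1.32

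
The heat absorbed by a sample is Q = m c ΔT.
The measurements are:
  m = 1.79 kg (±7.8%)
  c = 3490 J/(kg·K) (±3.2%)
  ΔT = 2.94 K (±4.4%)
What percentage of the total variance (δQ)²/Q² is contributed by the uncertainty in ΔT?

(δQ/Q)² = (1·δm/m)² + (1·δc/c)² + (1·δΔT/ΔT)²
  m term: (1×0.0780)² = 0.00608
  c term: (1×0.0320)² = 0.00102
  ΔT term: (1×0.0440)² = 0.00194
Total = 0.00904. Share from ΔT = 0.00194/0.00904 = 0.214.

21.4%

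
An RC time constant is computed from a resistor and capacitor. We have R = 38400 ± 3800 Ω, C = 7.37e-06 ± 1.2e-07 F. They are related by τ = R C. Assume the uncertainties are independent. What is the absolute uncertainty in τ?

Each factor contributes (exponent × relative error)² to (δτ/τ)²:
  (1·δR/R)² = (1×0.0990)² = 0.00979;  (1·δC/C)² = (1×0.0163)² = 0.000265
δτ/τ = √(0.0101) = 0.100
τ = 0.283 s, so δτ = 0.100 × 0.283 = 0.0284 s.

0.0284 s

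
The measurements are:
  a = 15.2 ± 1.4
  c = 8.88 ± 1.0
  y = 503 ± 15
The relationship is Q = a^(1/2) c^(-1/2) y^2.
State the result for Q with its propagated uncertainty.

Relative error in a monomial: (δQ/Q)² = Σ (nᵢ · δxᵢ/xᵢ)².
  (½·δa/a)² = (0.5×0.0921)² = 0.00212;  (−½·δc/c)² = (-0.5×0.113)² = 0.00317;  (2·δy/y)² = (2×0.0298)² = 0.00356
δQ/Q = √(0.00885) = 0.0941
Q = 3.31e+05, so δQ = 0.0941 × 3.31e+05 = 31100.

(3.31 ± 0.311) × 10^5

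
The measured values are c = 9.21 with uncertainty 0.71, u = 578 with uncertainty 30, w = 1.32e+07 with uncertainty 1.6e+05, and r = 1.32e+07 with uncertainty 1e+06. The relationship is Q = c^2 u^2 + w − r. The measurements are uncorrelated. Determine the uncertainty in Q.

Let p = c^2·u^2 = 2.83e+07. δp/p = √((2·δc/c)² + (2·δu/u)²) = √(0.0238 + 0.0108) = 0.186, so δp = 5.27e+06.
Q = p + w − r: δQ = √(δp² + δw² + δr²) = √(2.77e+13 + 2.56e+10 + 1e+12) = 5.36e+06

5.36e+06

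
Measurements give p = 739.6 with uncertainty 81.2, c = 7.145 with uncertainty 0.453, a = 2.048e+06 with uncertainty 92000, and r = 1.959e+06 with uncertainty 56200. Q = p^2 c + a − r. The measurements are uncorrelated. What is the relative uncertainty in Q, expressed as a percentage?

Let w = p^2·c = 3.908e+06. δw/w = √((2·δp/p)² + (1·δc/c)²) = √(0.0482 + 0.00402) = 0.229, so δw = 8.93e+05.
Q = w + a − r: δQ = √(δw² + δa² + δr²) = √(7.98e+11 + 8.46e+09 + 3.16e+09) = 9e+05
Q = 3.997e+06, so δQ/Q = 9e+05/3.997e+06 = 0.225.

22.5%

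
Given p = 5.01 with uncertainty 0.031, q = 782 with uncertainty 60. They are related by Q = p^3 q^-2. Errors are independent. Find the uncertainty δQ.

Q is a product of powers, so relative uncertainties combine in quadrature:
  (3·δp/p)² = (3×0.00619)² = 0.000345;  (-2·δq/q)² = (-2×0.0767)² = 0.0235
δQ/Q = √(0.0239) = 0.155
Q = 0.000206, so δQ = 0.155 × 0.000206 = 3.18e-05.

3.18e-05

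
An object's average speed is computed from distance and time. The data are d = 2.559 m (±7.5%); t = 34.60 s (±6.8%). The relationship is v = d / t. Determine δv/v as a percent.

For a monomial v ∝ d, t^-1, fractional errors add in quadrature:
  (1·δd/d)² = (1×0.0750)² = 0.00562;  (-1·δt/t)² = (-1×0.0680)² = 0.00462
δv/v = √(0.0102) = 0.101

10.1%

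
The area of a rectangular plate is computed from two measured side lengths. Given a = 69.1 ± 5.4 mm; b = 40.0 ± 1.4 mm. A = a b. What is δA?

Since A is a product/quotient, work with relative uncertainties:
  (1·δa/a)² = (1×0.0781)² = 0.00611;  (1·δb/b)² = (1×0.0350)² = 0.00122
δA/A = √(0.00733) = 0.0856
A = 2760 mm^2, so δA = 0.0856 × 2760 = 237 mm^2.

237 mm^2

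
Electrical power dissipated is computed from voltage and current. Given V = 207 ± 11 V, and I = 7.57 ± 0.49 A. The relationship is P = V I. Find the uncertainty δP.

131 W

P is a product of powers, so relative uncertainties combine in quadrature:
  (1·δV/V)² = (1×0.0531)² = 0.00282;  (1·δI/I)² = (1×0.0647)² = 0.00419
δP/P = √(0.00701) = 0.0837
P = 1570 W, so δP = 0.0837 × 1570 = 131 W.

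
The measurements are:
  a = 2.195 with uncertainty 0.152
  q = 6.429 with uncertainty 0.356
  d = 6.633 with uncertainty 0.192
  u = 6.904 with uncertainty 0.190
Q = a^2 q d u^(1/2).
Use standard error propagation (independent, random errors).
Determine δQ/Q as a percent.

15.3%

Q is a product of powers, so relative uncertainties combine in quadrature:
  (2·δa/a)² = (2×0.0692)² = 0.0192;  (1·δq/q)² = (1×0.0554)² = 0.00307;  (1·δd/d)² = (1×0.0289)² = 0.000838;  (½·δu/u)² = (0.5×0.0275)² = 0.000189
δQ/Q = √(0.0233) = 0.153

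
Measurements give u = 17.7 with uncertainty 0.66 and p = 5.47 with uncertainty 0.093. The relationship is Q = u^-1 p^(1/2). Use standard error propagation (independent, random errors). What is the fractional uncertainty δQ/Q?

Each factor contributes (exponent × relative error)² to (δQ/Q)²:
  (-1·δu/u)² = (-1×0.0373)² = 0.00139;  (½·δp/p)² = (0.5×0.0170)² = 7.23e-05
δQ/Q = √(0.00146) = 0.0382

0.0382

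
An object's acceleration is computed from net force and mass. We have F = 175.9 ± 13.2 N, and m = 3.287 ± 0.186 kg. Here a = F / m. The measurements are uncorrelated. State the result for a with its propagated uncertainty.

Products/powers → add relative errors in quadrature, weighted by exponent:
  (1·δF/F)² = (1×0.0750)² = 0.00563;  (-1·δm/m)² = (-1×0.0566)² = 0.00320
δa/a = √(0.00883) = 0.0940
a = 53.51 m/s^2, so δa = 0.0940 × 53.51 = 5.03 m/s^2.

53.51 ± 5.03 m/s^2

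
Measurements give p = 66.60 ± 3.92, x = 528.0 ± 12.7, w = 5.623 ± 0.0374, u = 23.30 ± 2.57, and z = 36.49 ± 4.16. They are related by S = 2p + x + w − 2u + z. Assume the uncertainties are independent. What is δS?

16.3

Sums and differences: (δS)² = Σ (cᵢ δxᵢ)².
  (2·δp)² = 61.5;  (δx)² = 161;  (δw)² = 0.00140;  (2·δu)² = 26.4;  (δz)² = 17.3
δS = √(266) = 16.3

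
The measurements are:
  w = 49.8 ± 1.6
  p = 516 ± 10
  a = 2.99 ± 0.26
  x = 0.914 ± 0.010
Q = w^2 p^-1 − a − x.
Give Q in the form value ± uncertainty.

0.902 ± 0.414

Let h = w^2·p^-1 = 4.81. δh/h = √((2·δw/w)² + (-1·δp/p)²) = √(0.00413 + 0.000376) = 0.0671, so δh = 0.323.
Q = h − a − x: δQ = √(δh² + δa² + δx²) = √(0.104 + 0.0676 + 0.000100) = 0.414
Q = 0.902.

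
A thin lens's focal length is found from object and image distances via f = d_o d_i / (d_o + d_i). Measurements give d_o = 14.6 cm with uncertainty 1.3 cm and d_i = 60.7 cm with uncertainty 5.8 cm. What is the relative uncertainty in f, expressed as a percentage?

7.41%

∂f/∂d_o = (d_i/(d_o+d_i))² = 0.650;  ∂f/∂d_i = (d_o/(d_o+d_i))² = 0.0376
δf = √((∂f/∂d_o · δd_o)² + (∂f/∂d_i · δd_i)²) = √(0.714 + 0.0475) = 0.872 cm
f = 11.8 cm, so δf/f = 0.872/11.8 = 0.0741.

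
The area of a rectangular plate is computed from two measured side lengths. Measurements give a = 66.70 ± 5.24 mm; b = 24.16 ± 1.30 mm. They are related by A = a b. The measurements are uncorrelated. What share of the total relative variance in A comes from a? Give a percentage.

68.1%

(δA/A)² = (1·δa/a)² + (1·δb/b)²
  a term: (1×0.0786)² = 0.00617
  b term: (1×0.0538)² = 0.00290
Total = 0.00907. Share from a = 0.00617/0.00907 = 0.681.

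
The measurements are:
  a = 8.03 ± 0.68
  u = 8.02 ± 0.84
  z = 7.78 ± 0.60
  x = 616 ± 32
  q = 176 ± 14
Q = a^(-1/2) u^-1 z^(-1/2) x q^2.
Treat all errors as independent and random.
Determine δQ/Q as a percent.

20.6%

Products/powers → add relative errors in quadrature, weighted by exponent:
  (−½·δa/a)² = (-0.5×0.0847)² = 0.00179;  (-1·δu/u)² = (-1×0.105)² = 0.0110;  (−½·δz/z)² = (-0.5×0.0771)² = 0.00149;  (1·δx/x)² = (1×0.0519)² = 0.00270;  (2·δq/q)² = (2×0.0795)² = 0.0253
δQ/Q = √(0.0423) = 0.206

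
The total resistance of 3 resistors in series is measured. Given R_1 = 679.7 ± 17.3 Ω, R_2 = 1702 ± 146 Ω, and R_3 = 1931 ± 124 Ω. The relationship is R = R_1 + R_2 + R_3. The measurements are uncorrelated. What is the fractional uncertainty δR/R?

Each term contributes (cᵢ δxᵢ)² to (δR)²:
  (δR_1)² = 299;  (δR_2)² = 21300;  (δR_3)² = 15400
δR = √(37000) = 192 Ω
R = 4313 Ω, so δR/R = 192/4313 = 0.0446.

0.0446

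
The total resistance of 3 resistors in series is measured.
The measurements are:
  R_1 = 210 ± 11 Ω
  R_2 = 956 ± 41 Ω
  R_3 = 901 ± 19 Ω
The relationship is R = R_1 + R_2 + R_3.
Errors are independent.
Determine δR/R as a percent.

2.25%

For a sum/difference, combine absolute errors in quadrature:
  (δR_1)² = 121;  (δR_2)² = 1680;  (δR_3)² = 361
δR = √(2160) = 46.5 Ω
R = 2070 Ω, so δR/R = 46.5/2070 = 0.0225.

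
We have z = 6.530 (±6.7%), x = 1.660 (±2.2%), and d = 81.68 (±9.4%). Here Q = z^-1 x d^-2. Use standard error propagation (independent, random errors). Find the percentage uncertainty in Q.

Products/powers → add relative errors in quadrature, weighted by exponent:
  (-1·δz/z)² = (-1×0.0670)² = 0.00449;  (1·δx/x)² = (1×0.0220)² = 0.000484;  (-2·δd/d)² = (-2×0.0940)² = 0.0353
δQ/Q = √(0.0403) = 0.201

20.1%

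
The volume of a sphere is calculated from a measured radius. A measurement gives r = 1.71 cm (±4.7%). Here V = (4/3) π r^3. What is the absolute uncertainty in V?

Since V is a product/quotient, work with relative uncertainties:
  (3·δr/r)² = (3×0.0470)² = 0.0199
δV/V = √(0.0199) = 0.141
V = 20.9 cm^3, so δV = 0.141 × 20.9 = 2.95 cm^3.

2.95 cm^3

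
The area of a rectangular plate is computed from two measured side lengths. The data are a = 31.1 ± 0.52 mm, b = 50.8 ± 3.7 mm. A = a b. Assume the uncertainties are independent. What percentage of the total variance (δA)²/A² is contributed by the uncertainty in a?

5.01%

(δA/A)² = (1·δa/a)² + (1·δb/b)²
  a term: (1×0.0167)² = 0.000280
  b term: (1×0.0728)² = 0.00530
Total = 0.00558. Share from a = 0.000280/0.00558 = 0.0501.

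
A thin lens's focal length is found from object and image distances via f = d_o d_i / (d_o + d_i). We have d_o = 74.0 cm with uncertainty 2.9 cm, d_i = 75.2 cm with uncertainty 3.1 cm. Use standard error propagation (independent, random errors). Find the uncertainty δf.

1.06 cm

∂f/∂d_o = (d_i/(d_o+d_i))² = 0.254;  ∂f/∂d_i = (d_o/(d_o+d_i))² = 0.246
δf = √((∂f/∂d_o · δd_o)² + (∂f/∂d_i · δd_i)²) = √(0.543 + 0.582) = 1.06 cm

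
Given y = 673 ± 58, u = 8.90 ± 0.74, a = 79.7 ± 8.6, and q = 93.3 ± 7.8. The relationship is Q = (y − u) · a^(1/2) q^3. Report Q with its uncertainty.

(4.82 ± 1.30) × 10^9

Let w = y − u = 664. δw = √(δy² + δu²) = √(3360 + 0.548) = 58.0, so δw/w = 0.0873.
Q is then a monomial in w, a, q:
δQ/Q = √((δw/w)² + (½·δa/a)² + (3·δq/q)²) = √(0.00763 + 0.00291 + 0.0629) = 0.271
Q = 4.82e+09, so δQ = 0.271 × 4.82e+09 = 1.3e+09.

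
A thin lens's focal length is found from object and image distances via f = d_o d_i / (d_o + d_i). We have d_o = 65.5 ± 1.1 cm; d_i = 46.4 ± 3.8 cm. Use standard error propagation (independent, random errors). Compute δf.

1.32 cm

∂f/∂d_o = (d_i/(d_o+d_i))² = 0.172;  ∂f/∂d_i = (d_o/(d_o+d_i))² = 0.343
δf = √((∂f/∂d_o · δd_o)² + (∂f/∂d_i · δd_i)²) = √(0.0358 + 1.70) = 1.32 cm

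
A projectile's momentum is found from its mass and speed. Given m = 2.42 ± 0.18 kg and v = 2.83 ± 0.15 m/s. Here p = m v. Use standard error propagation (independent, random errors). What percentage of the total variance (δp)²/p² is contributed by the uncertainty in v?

33.7%

(δp/p)² = (1·δm/m)² + (1·δv/v)²
  m term: (1×0.0744)² = 0.00553
  v term: (1×0.0530)² = 0.00281
Total = 0.00834. Share from v = 0.00281/0.00834 = 0.337.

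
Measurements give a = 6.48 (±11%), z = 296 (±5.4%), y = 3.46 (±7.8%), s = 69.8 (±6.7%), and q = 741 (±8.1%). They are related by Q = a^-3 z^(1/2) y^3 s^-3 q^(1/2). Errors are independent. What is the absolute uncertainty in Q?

Q is a product of powers, so relative uncertainties combine in quadrature:
  (-3·δa/a)² = (-3×0.110)² = 0.109;  (½·δz/z)² = (0.5×0.0540)² = 0.000729;  (3·δy/y)² = (3×0.0780)² = 0.0548;  (-3·δs/s)² = (-3×0.0670)² = 0.0404;  (½·δq/q)² = (0.5×0.0810)² = 0.00164
δQ/Q = √(0.206) = 0.454
Q = 0.000210, so δQ = 0.454 × 0.000210 = 9.53e-05.

9.53e-05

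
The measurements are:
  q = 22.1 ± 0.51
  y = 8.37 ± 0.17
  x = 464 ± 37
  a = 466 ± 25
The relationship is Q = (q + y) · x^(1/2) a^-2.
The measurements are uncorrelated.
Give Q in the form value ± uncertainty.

0.00302 ± 0.000350

Let u = q + y = 30.5. δu = √(δq² + δy²) = √(0.260 + 0.0289) = 0.538, so δu/u = 0.0176.
Q is then a monomial in u, x, a:
δQ/Q = √((δu/u)² + (½·δx/x)² + (-2·δa/a)²) = √(0.000311 + 0.00159 + 0.0115) = 0.116
Q = 0.00302, so δQ = 0.116 × 0.00302 = 0.000350.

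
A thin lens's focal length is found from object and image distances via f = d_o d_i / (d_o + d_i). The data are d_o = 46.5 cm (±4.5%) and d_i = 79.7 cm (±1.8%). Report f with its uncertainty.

∂f/∂d_o = (d_i/(d_o+d_i))² = 0.399;  ∂f/∂d_i = (d_o/(d_o+d_i))² = 0.136
δf = √((∂f/∂d_o · δd_o)² + (∂f/∂d_i · δd_i)²) = √(0.697 + 0.0379) = 0.857 cm
f = 29.4 cm.

29.4 ± 0.857 cm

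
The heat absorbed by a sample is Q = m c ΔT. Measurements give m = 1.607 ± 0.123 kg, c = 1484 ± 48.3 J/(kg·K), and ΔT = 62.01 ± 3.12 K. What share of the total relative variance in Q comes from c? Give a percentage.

11.2%

(δQ/Q)² = (1·δm/m)² + (1·δc/c)² + (1·δΔT/ΔT)²
  m term: (1×0.0765)² = 0.00586
  c term: (1×0.0325)² = 0.00106
  ΔT term: (1×0.0503)² = 0.00253
Total = 0.00945. Share from c = 0.00106/0.00945 = 0.112.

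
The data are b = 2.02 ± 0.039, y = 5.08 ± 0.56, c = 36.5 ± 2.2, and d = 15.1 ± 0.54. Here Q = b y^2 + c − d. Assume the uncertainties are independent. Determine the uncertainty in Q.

Let p = b·y^2 = 52.1. δp/p = √((1·δb/b)² + (2·δy/y)²) = √(0.000373 + 0.0486) = 0.221, so δp = 11.5.
Q = p + c − d: δQ = √(δp² + δc² + δd²) = √(133 + 4.84 + 0.292) = 11.8

11.8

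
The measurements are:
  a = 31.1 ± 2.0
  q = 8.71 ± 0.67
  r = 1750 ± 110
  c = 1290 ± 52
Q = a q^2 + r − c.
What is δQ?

412

Let p = a·q^2 = 2360. δp/p = √((1·δa/a)² + (2·δq/q)²) = √(0.00414 + 0.0237) = 0.167, so δp = 393.
Q = p + r − c: δQ = √(δp² + δr² + δc²) = √(1.55e+05 + 12100 + 2700) = 412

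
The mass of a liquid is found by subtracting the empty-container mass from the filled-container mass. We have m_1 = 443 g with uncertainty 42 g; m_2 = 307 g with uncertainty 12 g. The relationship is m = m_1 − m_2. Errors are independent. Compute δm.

43.7 g

Each term contributes (cᵢ δxᵢ)² to (δm)²:
  (δm_1)² = 1760;  (δm_2)² = 144
δm = √(1910) = 43.7 g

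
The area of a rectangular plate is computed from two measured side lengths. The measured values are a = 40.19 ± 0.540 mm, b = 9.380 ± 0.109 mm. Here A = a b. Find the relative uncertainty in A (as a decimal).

0.0178

Relative error in a monomial: (δA/A)² = Σ (nᵢ · δxᵢ/xᵢ)².
  (1·δa/a)² = (1×0.0134)² = 0.000181;  (1·δb/b)² = (1×0.0116)² = 0.000135
δA/A = √(0.000316) = 0.0178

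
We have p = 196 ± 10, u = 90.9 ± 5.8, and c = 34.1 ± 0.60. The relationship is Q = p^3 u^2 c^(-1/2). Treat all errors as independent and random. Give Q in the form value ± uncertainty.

Products/powers → add relative errors in quadrature, weighted by exponent:
  (3·δp/p)² = (3×0.0510)² = 0.0234;  (2·δu/u)² = (2×0.0638)² = 0.0163;  (−½·δc/c)² = (-0.5×0.0176)² = 7.74e-05
δQ/Q = √(0.0398) = 0.199
Q = 1.07e+10, so δQ = 0.199 × 1.07e+10 = 2.13e+09.

(1.07 ± 0.213) × 10^10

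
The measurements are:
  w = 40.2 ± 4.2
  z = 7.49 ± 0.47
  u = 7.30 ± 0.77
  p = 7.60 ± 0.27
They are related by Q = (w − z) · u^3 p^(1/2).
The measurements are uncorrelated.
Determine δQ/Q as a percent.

34.2%

Let h = w − z = 32.7. δh = √(δw² + δz²) = √(17.6 + 0.221) = 4.23, so δh/h = 0.129.
Q is then a monomial in h, u, p:
δQ/Q = √((δh/h)² + (3·δu/u)² + (½·δp/p)²) = √(0.0167 + 0.100 + 0.000316) = 0.342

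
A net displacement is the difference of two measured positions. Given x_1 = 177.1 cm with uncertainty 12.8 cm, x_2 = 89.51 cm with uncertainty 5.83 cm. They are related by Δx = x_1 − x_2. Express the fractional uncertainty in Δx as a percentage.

For a sum/difference, combine absolute errors in quadrature:
  (δx_1)² = 164;  (δx_2)² = 34.0
δΔx = √(198) = 14.1 cm
Δx = 87.59 cm, so δΔx/Δx = 14.1/87.59 = 0.161.

16.1%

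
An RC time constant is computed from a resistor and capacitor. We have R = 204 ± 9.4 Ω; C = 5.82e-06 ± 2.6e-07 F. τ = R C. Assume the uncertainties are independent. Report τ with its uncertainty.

τ is a product of powers, so relative uncertainties combine in quadrature:
  (1·δR/R)² = (1×0.0461)² = 0.00212;  (1·δC/C)² = (1×0.0447)² = 0.00200
δτ/τ = √(0.00412) = 0.0642
τ = 0.00119 s, so δτ = 0.0642 × 0.00119 = 7.62e-05 s.

(1.19 ± 0.0762) × 10^-3 s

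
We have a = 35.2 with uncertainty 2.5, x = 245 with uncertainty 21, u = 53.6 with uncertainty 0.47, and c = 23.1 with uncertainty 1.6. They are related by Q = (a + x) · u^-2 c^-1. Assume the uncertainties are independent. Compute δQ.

0.000439

Let w = a + x = 280. δw = √(δa² + δx²) = √(6.25 + 441) = 21.1, so δw/w = 0.0755.
Q is then a monomial in w, u, c:
δQ/Q = √((δw/w)² + (-2·δu/u)² + (-1·δc/c)²) = √(0.00570 + 0.000308 + 0.00480) = 0.104
Q = 0.00422, so δQ = 0.104 × 0.00422 = 0.000439.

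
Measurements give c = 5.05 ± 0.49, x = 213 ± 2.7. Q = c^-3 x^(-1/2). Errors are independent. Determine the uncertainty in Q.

For a monomial Q ∝ c^-3, x^(-1/2), fractional errors add in quadrature:
  (-3·δc/c)² = (-3×0.0970)² = 0.0847;  (−½·δx/x)² = (-0.5×0.0127)² = 4.02e-05
δQ/Q = √(0.0848) = 0.291
Q = 0.000532, so δQ = 0.291 × 0.000532 = 0.000155.

0.000155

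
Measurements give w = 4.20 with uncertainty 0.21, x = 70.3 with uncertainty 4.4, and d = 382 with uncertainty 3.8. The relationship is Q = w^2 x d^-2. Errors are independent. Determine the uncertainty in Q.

0.00102

Relative error in a monomial: (δQ/Q)² = Σ (nᵢ · δxᵢ/xᵢ)².
  (2·δw/w)² = (2×0.0500)² = 0.0100;  (1·δx/x)² = (1×0.0626)² = 0.00392;  (-2·δd/d)² = (-2×0.00995)² = 0.000396
δQ/Q = √(0.0143) = 0.120
Q = 0.00850, so δQ = 0.120 × 0.00850 = 0.00102.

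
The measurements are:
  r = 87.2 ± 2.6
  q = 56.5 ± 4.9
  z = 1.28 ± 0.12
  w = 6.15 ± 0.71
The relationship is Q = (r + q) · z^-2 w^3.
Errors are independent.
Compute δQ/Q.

Let u = r + q = 144. δu = √(δr² + δq²) = √(6.76 + 24.0) = 5.55, so δu/u = 0.0386.
Q is then a monomial in u, z, w:
δQ/Q = √((δu/u)² + (-2·δz/z)² + (3·δw/w)²) = √(0.00149 + 0.0352 + 0.120) = 0.396

0.396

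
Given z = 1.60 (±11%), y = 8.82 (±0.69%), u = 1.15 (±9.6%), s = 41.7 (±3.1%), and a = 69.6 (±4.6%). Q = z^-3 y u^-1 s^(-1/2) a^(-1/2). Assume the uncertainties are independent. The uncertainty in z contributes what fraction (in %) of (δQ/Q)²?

(δQ/Q)² = (-3·δz/z)² + (1·δy/y)² + (-1·δu/u)² + (−½·δs/s)² + (−½·δa/a)²
  z term: (-3×0.110)² = 0.109
  y term: (1×0.00690)² = 4.76e-05
  u term: (-1×0.0960)² = 0.00922
  s term: (-0.5×0.0310)² = 0.000240
  a term: (-0.5×0.0460)² = 0.000529
Total = 0.119. Share from z = 0.109/0.119 = 0.916.

91.6%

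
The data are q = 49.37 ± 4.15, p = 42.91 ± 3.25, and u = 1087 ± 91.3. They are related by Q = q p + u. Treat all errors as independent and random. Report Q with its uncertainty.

3205 ± 256

Let w = q·p = 2118. δw/w = √((1·δq/q)² + (1·δp/p)²) = √(0.00707 + 0.00574) = 0.113, so δw = 240.
Q = w + u: δQ = √(δw² + δu²) = √(57500 + 8340) = 256
Q = 3205.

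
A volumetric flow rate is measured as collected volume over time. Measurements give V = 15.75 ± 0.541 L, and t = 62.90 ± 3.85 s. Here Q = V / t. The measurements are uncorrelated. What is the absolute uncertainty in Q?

0.0176 L/s

Since Q is a product/quotient, work with relative uncertainties:
  (1·δV/V)² = (1×0.0343)² = 0.00118;  (-1·δt/t)² = (-1×0.0612)² = 0.00375
δQ/Q = √(0.00493) = 0.0702
Q = 0.2504 L/s, so δQ = 0.0702 × 0.2504 = 0.0176 L/s.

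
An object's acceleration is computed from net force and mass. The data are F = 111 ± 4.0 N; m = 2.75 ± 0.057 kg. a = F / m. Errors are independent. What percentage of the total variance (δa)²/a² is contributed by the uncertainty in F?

(δa/a)² = (1·δF/F)² + (-1·δm/m)²
  F term: (1×0.0360)² = 0.00130
  m term: (-1×0.0207)² = 0.000430
Total = 0.00173. Share from F = 0.00130/0.00173 = 0.751.

75.1%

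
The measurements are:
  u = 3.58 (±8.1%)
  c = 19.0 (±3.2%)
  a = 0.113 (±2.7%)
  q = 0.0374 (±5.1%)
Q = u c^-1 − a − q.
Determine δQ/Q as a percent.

44.2%

Let p = u·c^-1 = 0.188. δp/p = √((1·δu/u)² + (-1·δc/c)²) = √(0.00656 + 0.00102) = 0.0871, so δp = 0.0164.
Q = p − a − q: δQ = √(δp² + δa² + δq²) = √(0.000269 + 9.31e-06 + 3.64e-06) = 0.0168
Q = 0.0380, so δQ/Q = 0.0168/0.0380 = 0.442.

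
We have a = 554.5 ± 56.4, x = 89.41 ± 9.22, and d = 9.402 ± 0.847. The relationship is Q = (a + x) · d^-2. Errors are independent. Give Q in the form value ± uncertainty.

7.284 ± 1.46

Let u = a + x = 643.9. δu = √(δa² + δx²) = √(3180 + 85.0) = 57.1, so δu/u = 0.0888.
Q is then a monomial in u, d:
δQ/Q = √((δu/u)² + (-2·δd/d)²) = √(0.00788 + 0.0325) = 0.201
Q = 7.284, so δQ = 0.201 × 7.284 = 1.46.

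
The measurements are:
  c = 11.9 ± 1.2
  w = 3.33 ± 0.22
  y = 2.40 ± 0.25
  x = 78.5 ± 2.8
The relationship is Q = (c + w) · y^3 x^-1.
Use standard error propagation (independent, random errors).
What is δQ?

Let u = c + w = 15.2. δu = √(δc² + δw²) = √(1.44 + 0.0484) = 1.22, so δu/u = 0.0801.
Q is then a monomial in u, y, x:
δQ/Q = √((δu/u)² + (3·δy/y)² + (-1·δx/x)²) = √(0.00642 + 0.0977 + 0.00127) = 0.325
Q = 2.68, so δQ = 0.325 × 2.68 = 0.871.

0.871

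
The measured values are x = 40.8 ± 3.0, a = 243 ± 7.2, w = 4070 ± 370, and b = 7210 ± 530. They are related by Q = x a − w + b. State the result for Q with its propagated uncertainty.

13100 ± 1020

Let p = x·a = 9910. δp/p = √((1·δx/x)² + (1·δa/a)²) = √(0.00541 + 0.000878) = 0.0793, so δp = 786.
Q = p − w + b: δQ = √(δp² + δw² + δb²) = √(6.18e+05 + 1.37e+05 + 2.81e+05) = 1020
Q = 13100.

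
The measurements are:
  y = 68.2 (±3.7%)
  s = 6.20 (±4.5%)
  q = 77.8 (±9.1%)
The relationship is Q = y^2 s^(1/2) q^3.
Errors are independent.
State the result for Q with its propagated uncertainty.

Since Q is a product/quotient, work with relative uncertainties:
  (2·δy/y)² = (2×0.0370)² = 0.00548;  (½·δs/s)² = (0.5×0.0450)² = 0.000506;  (3·δq/q)² = (3×0.0910)² = 0.0745
δQ/Q = √(0.0805) = 0.284
Q = 5.45e+09, so δQ = 0.284 × 5.45e+09 = 1.55e+09.

(5.45 ± 1.55) × 10^9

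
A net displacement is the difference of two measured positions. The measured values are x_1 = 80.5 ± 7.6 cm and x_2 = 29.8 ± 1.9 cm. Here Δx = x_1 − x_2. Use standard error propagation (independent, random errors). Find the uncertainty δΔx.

7.83 cm

For a sum/difference, combine absolute errors in quadrature:
  (δx_1)² = 57.8;  (δx_2)² = 3.61
δΔx = √(61.4) = 7.83 cm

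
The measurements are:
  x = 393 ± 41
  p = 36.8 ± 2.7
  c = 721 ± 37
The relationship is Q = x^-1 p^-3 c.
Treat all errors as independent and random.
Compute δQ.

For a monomial Q ∝ x^-1, p^-3, c, fractional errors add in quadrature:
  (-1·δx/x)² = (-1×0.104)² = 0.0109;  (-3·δp/p)² = (-3×0.0734)² = 0.0484;  (1·δc/c)² = (1×0.0513)² = 0.00263
δQ/Q = √(0.0620) = 0.249
Q = 3.68e-05, so δQ = 0.249 × 3.68e-05 = 9.16e-06.

9.16e-06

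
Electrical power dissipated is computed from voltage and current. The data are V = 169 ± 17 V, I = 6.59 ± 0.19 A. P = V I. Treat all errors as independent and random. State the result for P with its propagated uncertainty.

Products/powers → add relative errors in quadrature, weighted by exponent:
  (1·δV/V)² = (1×0.101)² = 0.0101;  (1·δI/I)² = (1×0.0288)² = 0.000831
δP/P = √(0.0109) = 0.105
P = 1110 W, so δP = 0.105 × 1110 = 117 W.

1110 ± 117 W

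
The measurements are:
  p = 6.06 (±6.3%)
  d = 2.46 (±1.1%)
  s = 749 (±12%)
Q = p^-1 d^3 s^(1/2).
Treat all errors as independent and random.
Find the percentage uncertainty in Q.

9.30%

Since Q is a product/quotient, work with relative uncertainties:
  (-1·δp/p)² = (-1×0.0630)² = 0.00397;  (3·δd/d)² = (3×0.0110)² = 0.00109;  (½·δs/s)² = (0.5×0.120)² = 0.00360
δQ/Q = √(0.00866) = 0.0930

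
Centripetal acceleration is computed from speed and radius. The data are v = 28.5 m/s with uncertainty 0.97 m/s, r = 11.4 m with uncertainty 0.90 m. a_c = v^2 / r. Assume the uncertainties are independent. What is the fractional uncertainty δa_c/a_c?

0.104

a_c is a product of powers, so relative uncertainties combine in quadrature:
  (2·δv/v)² = (2×0.0340)² = 0.00463;  (-1·δr/r)² = (-1×0.0789)² = 0.00623
δa_c/a_c = √(0.0109) = 0.104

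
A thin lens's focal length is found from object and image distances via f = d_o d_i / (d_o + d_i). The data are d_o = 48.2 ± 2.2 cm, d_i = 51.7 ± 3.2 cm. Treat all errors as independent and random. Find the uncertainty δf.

0.950 cm

∂f/∂d_o = (d_i/(d_o+d_i))² = 0.268;  ∂f/∂d_i = (d_o/(d_o+d_i))² = 0.233
δf = √((∂f/∂d_o · δd_o)² + (∂f/∂d_i · δd_i)²) = √(0.347 + 0.555) = 0.950 cm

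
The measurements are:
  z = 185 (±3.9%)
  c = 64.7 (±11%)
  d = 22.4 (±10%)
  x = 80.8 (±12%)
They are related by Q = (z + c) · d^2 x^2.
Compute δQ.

Let u = z + c = 250. δu = √(δz² + δc²) = √(52.1 + 50.7) = 10.1, so δu/u = 0.0406.
Q is then a monomial in u, d, x:
δQ/Q = √((δu/u)² + (2·δd/d)² + (2·δx/x)²) = √(0.00165 + 0.0400 + 0.0576) = 0.315
Q = 8.18e+08, so δQ = 0.315 × 8.18e+08 = 2.58e+08.

2.58e+08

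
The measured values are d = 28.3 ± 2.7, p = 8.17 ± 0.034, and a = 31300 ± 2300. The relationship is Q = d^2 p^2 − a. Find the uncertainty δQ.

Let w = d^2·p^2 = 53500. δw/w = √((2·δd/d)² + (2·δp/p)²) = √(0.0364 + 6.93e-05) = 0.191, so δw = 10200.
Q = w − a: δQ = √(δw² + δa²) = √(1.04e+08 + 5.29e+06) = 10500

10500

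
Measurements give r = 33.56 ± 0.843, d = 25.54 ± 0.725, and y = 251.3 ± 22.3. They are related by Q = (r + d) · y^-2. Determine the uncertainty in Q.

0.000167

Let u = r + d = 59.10. δu = √(δr² + δd²) = √(0.711 + 0.526) = 1.11, so δu/u = 0.0188.
Q is then a monomial in u, y:
δQ/Q = √((δu/u)² + (-2·δy/y)²) = √(0.000354 + 0.0315) = 0.178
Q = 0.0009358, so δQ = 0.178 × 0.0009358 = 0.000167.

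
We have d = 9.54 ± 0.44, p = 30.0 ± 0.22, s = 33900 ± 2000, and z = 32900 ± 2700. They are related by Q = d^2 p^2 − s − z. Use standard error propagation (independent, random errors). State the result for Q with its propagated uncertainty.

15100 ± 8360

Let w = d^2·p^2 = 81900. δw/w = √((2·δd/d)² + (2·δp/p)²) = √(0.00851 + 0.000215) = 0.0934, so δw = 7650.
Q = w − s − z: δQ = √(δw² + δs² + δz²) = √(5.85e+07 + 4e+06 + 7.29e+06) = 8360
Q = 15100.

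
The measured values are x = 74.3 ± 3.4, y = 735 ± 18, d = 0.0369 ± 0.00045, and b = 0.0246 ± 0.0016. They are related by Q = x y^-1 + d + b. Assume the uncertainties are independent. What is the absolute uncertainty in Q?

0.00550

Let p = x·y^-1 = 0.101. δp/p = √((1·δx/x)² + (-1·δy/y)²) = √(0.00209 + 0.000600) = 0.0519, so δp = 0.00525.
Q = p + d + b: δQ = √(δp² + δd² + δb²) = √(2.75e-05 + 2.02e-07 + 2.56e-06) = 0.00550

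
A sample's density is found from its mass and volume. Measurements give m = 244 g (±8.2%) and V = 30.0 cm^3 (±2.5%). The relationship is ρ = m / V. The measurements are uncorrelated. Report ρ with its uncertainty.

Relative error in a monomial: (δρ/ρ)² = Σ (nᵢ · δxᵢ/xᵢ)².
  (1·δm/m)² = (1×0.0820)² = 0.00672;  (-1·δV/V)² = (-1×0.0250)² = 0.000625
δρ/ρ = √(0.00735) = 0.0857
ρ = 8.13 g/cm^3, so δρ = 0.0857 × 8.13 = 0.697 g/cm^3.

8.13 ± 0.697 g/cm^3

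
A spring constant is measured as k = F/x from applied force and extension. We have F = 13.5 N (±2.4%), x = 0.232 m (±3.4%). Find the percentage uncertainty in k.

Relative error in a monomial: (δk/k)² = Σ (nᵢ · δxᵢ/xᵢ)².
  (1·δF/F)² = (1×0.0240)² = 0.000576;  (-1·δx/x)² = (-1×0.0340)² = 0.00116
δk/k = √(0.00173) = 0.0416

4.16%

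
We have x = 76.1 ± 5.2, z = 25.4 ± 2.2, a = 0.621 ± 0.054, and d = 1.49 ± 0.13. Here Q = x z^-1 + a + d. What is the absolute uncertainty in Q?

Let p = x·z^-1 = 3.00. δp/p = √((1·δx/x)² + (-1·δz/z)²) = √(0.00467 + 0.00750) = 0.110, so δp = 0.331.
Q = p + a + d: δQ = √(δp² + δa² + δd²) = √(0.109 + 0.00292 + 0.0169) = 0.359

0.359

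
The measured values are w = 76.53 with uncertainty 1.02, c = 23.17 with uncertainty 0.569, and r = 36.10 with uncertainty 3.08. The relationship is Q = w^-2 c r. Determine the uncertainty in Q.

For a monomial Q ∝ w^-2, c, r, fractional errors add in quadrature:
  (-2·δw/w)² = (-2×0.0133)² = 0.000711;  (1·δc/c)² = (1×0.0246)² = 0.000603;  (1·δr/r)² = (1×0.0853)² = 0.00728
δQ/Q = √(0.00859) = 0.0927
Q = 0.1428, so δQ = 0.0927 × 0.1428 = 0.0132.

0.0132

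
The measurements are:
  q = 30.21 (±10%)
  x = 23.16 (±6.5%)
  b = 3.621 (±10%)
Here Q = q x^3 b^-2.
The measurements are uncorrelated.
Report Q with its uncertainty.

28620 ± 8490

Each factor contributes (exponent × relative error)² to (δQ/Q)²:
  (1·δq/q)² = (1×0.100)² = 0.0100;  (3·δx/x)² = (3×0.0650)² = 0.0380;  (-2·δb/b)² = (-2×0.100)² = 0.0400
δQ/Q = √(0.0880) = 0.297
Q = 28620, so δQ = 0.297 × 28620 = 8490.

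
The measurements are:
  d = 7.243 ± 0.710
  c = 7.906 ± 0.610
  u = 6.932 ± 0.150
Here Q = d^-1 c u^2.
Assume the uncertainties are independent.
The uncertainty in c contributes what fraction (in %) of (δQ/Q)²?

34.1%

(δQ/Q)² = (-1·δd/d)² + (1·δc/c)² + (2·δu/u)²
  d term: (-1×0.0980)² = 0.00961
  c term: (1×0.0772)² = 0.00595
  u term: (2×0.0216)² = 0.00187
Total = 0.0174. Share from c = 0.00595/0.0174 = 0.341.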